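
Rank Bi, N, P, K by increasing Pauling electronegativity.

K, Bi, P, N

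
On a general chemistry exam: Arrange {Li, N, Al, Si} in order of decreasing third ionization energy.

Li > N > Si > Al

After 2 electrons have been removed, what remains? Li²⁺ is already 1 electron into the core; N²⁺ still has 3 valence electrons; Al²⁺ still has 1 valence electron; Si²⁺ still has 2 valence electrons.
Core electrons are held far more tightly than valence electrons, so Li tops the IE_3 order.
Valence configurations: N²⁺ [He]2s²2p¹, Al²⁺ [Ne]3s¹, Si²⁺ [Ne]3s².
Tabulated IE_3 (kJ/mol): Li 11815, N 4578, Al 2745, Si 3232.
Putting it together, IE_3: Al < Si < N < Li.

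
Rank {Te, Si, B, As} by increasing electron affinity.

B < As < Si < Te

Electron affinity generally becomes more exothermic across a period toward the halogens and less exothermic down a group.
These sit on a diagonal, where the across-period and down-group effects partly cancel.
As > B: the two effects oppose for this pair; the across-period effect wins (78 vs 27 kJ/mol).
Si > As: period and group pull opposite ways; the down-group shift dominates (134 vs 78 kJ/mol).
Te > Si: the two effects oppose for this pair; the across-period effect wins (190 vs 134 kJ/mol).
For reference (kJ/mol): B 27, Si 134, As 78, Te 190.
So from lowest to highest: B < As < Si < Te.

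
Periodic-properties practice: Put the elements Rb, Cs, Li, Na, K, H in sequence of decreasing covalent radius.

H is in period 1, group 1; Li is in period 2, group 1; Na is in period 3, group 1; K is in period 4, group 1; Rb is in period 5, group 1; Cs is in period 6, group 1.
Moving right in a period, electrons are added to the same shell under a stronger nuclear pull, so atoms get smaller; moving down, a new shell is opened and atoms get larger.
All are in group 1, so atomic radius increases down the group.
So from largest to smallest: Cs > Rb > K > Na > Li > H.

Cs, Rb, K, Na, Li, H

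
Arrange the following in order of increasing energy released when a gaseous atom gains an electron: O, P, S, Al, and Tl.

Tl < Al < P < O < S

O is in period 2, group 16; Al is in period 3, group 13; P is in period 3, group 15; S is in period 3, group 16; Tl is in period 6, group 13.
EA tends to increase across a period and decrease down a group, though the pattern is less regular than for IE or radius.
Here both period and group differ, so the two effects have to be weighed against each other.
Al > Tl: they share group 13; the group trend gives Al the larger value.
P > Al: both are in period 3; the period trend gives P the larger value.
O > P: both effects reinforce here, so O is clearly the higher of the two.
S > O: this pair runs against the simple trend — see the exception note.
Note the exception: S has a higher electron affinity than O, contrary to the simple trend — the compact 2p subshell of O repels the added electron more than S's larger 3p does.
Approximate values (kJ/mol): O 141, Al 42, P 72, S 200, Tl 19.
So from lowest to highest: Tl < Al < P < O < S.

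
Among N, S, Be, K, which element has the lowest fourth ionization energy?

The fourth ionization energy removes an electron from the +3 ion. For each element: N³⁺ still has 2 valence electrons; S³⁺ still has 3 valence electrons; Be³⁺ is already 1 electron into the core; K³⁺ is already 2 electrons into the core.
Usually core removal costs more than valence removal, but here the competition is close: a tightly held n=2 valence electron can cost more to remove than an n=3 core electron, so the actual values have to decide it.
Valence configurations: N³⁺ [He]2s², S³⁺ [Ne]3s²3p¹.
The numbers (kJ/mol): N 7475, S 4556, Be 21007, K 5877.
So the fourth ionization energies run S < K < N < Be.

S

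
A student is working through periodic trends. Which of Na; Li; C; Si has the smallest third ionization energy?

Si

After 2 electrons have been removed, what remains? Na²⁺ is already 1 electron into the core; Li²⁺ is already 1 electron into the core; C²⁺ still has 2 valence electrons; Si²⁺ still has 2 valence electrons.
Pulling an electron out of a noble-gas core costs far more than removing a remaining valence electron, so Na and Li sit at the high end of IE_3.
Valence configurations: C²⁺ [He]2s², Si²⁺ [Ne]3s².
The numbers (kJ/mol): Na 6910, Li 11815, C 4620, Si 3232.
Putting it together, IE_3: Si < C < Na < Li.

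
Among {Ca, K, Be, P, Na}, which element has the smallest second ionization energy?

The second ionization energy removes an electron from the +1 ion. For each element: Ca⁺ still has 1 valence electron; K⁺ is the bare [Ar] core; Be⁺ still has 1 valence electron; P⁺ still has 4 valence electrons; Na⁺ is the bare [Ne] core.
Pulling an electron out of a noble-gas core costs far more than removing a remaining valence electron, so K and Na sit at the high end of IE_2.
Valence configurations: Ca⁺ [Ar]4s¹, Be⁺ [He]2s¹, P⁺ [Ne]3s²3p².
The numbers (kJ/mol): Ca 1145, K 3052, Be 1757, P 1907, Na 4562.
Hence IE_2: Ca < Be < P < K < Na.

Ca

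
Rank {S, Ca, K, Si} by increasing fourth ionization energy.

The fourth ionization energy removes an electron from the +3 ion. For each element: S³⁺ still has 3 valence electrons; Ca³⁺ is already 1 electron into the core; K³⁺ is already 2 electrons into the core; Si³⁺ still has 1 valence electron.
Breaking into a closed-shell core is much more expensive than removing a leftover valence electron — K and Ca have the largest IE_4 here.
Valence configurations: S³⁺ [Ne]3s²3p¹, Si³⁺ [Ne]3s¹.
Tabulated IE_4 (kJ/mol): S 4556, Ca 6491, K 5877, Si 4356.
Putting it together, IE_4: Si < S < K < Ca.

Si, S, K, Ca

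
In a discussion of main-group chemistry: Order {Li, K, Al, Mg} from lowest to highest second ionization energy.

Mg < Al < K < Li

The second ionization energy removes an electron from the +1 ion. For each element: Li⁺ is the bare [He] core; K⁺ is the bare [Ar] core; Al⁺ still has 2 valence electrons; Mg⁺ still has 1 valence electron.
Breaking into a closed-shell core is much more expensive than removing a leftover valence electron — K and Li have the largest IE_2 here.
Valence configurations: Al⁺ [Ne]3s², Mg⁺ [Ne]3s¹.
Approximate IE_2 values (kJ/mol): Li 7298, K 3052, Al 1817, Mg 1451.
Overall IE_2 order: Mg < Al < K < Li.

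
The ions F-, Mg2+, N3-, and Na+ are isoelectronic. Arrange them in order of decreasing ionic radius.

N3- > F- > Na+ > Mg2+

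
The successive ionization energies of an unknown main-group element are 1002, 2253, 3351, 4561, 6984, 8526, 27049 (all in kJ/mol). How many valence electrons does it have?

6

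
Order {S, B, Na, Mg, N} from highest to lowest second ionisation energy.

After 1 electron has been removed, what remains? S⁺ still has 5 valence electrons; B⁺ still has 2 valence electrons; Na⁺ is the bare [Ne] core; Mg⁺ still has 1 valence electron; N⁺ still has 4 valence electrons.
Breaking into a closed-shell core is much more expensive than removing a leftover valence electron — Na has the largest IE_2 here.
Valence configurations: S⁺ [Ne]3s²3p³, B⁺ [He]2s², Mg⁺ [Ne]3s¹, N⁺ [He]2s²2p².
Tabulated IE_2 (kJ/mol): S 2252, B 2427, Na 4562, Mg 1451, N 2856.
Hence IE_2: Mg < S < B < N < Na.

Na > N > B > S > Mg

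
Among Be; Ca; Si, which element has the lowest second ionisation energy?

Ca

Consider each +1 ion: Be⁺ still has 1 valence electron; Ca⁺ still has 1 valence electron; Si⁺ still has 3 valence electrons.
All are still removing valence electrons, so compare the +1 ions as you would atoms: IE_2 generally rises across a period (higher Z_eff) and falls down a group (larger shell), subject to the usual subshell exceptions.
Valence configurations: Be⁺ [He]2s¹, Ca⁺ [Ar]4s¹, Si⁺ [Ne]3s²3p¹.
The numbers (kJ/mol): Be 1757, Ca 1145, Si 1577.
Hence IE_2: Ca < Si < Be.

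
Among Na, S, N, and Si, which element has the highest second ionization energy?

Na

IE_2 is the cost of taking one more electron from the +1 cation: Na⁺ is the bare [Ne] core; S⁺ still has 5 valence electrons; N⁺ still has 4 valence electrons; Si⁺ still has 3 valence electrons.
Core electrons are held far more tightly than valence electrons, so Na tops the IE_2 order.
Valence configurations: S⁺ [Ne]3s²3p³, N⁺ [He]2s²2p², Si⁺ [Ne]3s²3p¹.
Approximate IE_2 values (kJ/mol): Na 4562, S 2252, N 2856, Si 1577.
So the second ionization energies run Si < S < N < Na.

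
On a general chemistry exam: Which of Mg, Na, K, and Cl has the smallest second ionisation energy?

IE_2 is the cost of taking one more electron from the +1 cation: Mg⁺ still has 1 valence electron; Na⁺ is the bare [Ne] core; K⁺ is the bare [Ar] core; Cl⁺ still has 6 valence electrons.
Breaking into a closed-shell core is much more expensive than removing a leftover valence electron — K and Na have the largest IE_2 here.
Valence configurations: Mg⁺ [Ne]3s¹, Cl⁺ [Ne]3s²3p⁴.
Approximate IE_2 values (kJ/mol): Mg 1451, Na 4562, K 3052, Cl 2298.
Putting it together, IE_2: Mg < Cl < K < Na.

Mg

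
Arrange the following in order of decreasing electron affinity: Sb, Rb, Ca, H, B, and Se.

Se, Sb, H, Rb, B, Ca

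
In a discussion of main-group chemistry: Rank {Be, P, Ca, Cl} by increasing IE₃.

P < Cl < Ca < Be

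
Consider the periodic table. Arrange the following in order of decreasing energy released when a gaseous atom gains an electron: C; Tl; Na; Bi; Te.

C is in period 2, group 14; Na is in period 3, group 1; Te is in period 5, group 16; Tl is in period 6, group 13; Bi is in period 6, group 15.
Atoms with high Z_eff and room in the valence shell (especially the halogens) have the most exothermic electron affinities.
These span different periods and groups, so the two trends combine.
Na > Tl: the two effects oppose for this pair; the down-group effect wins (53 vs 19 kJ/mol).
Bi > Na: period and group pull opposite ways; the across-period shift dominates (91 vs 53 kJ/mol).
C > Bi: period and group pull opposite ways; the down-group shift dominates (122 vs 91 kJ/mol).
Te > C: period and group pull opposite ways; the across-period shift dominates (190 vs 122 kJ/mol).
Approximate values (kJ/mol): C 122, Na 53, Te 190, Tl 19, Bi 91.
So from highest to lowest: Te > C > Bi > Na > Tl.

Te > C > Bi > Na > Tl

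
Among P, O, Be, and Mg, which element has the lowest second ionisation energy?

Mg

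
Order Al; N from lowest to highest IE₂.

Al, N

After 1 electron has been removed, what remains? Al⁺ still has 2 valence electrons; N⁺ still has 4 valence electrons.
All are still removing valence electrons, so compare the +1 ions as you would atoms: IE_2 generally rises across a period (higher Z_eff) and falls down a group (larger shell), subject to the usual subshell exceptions.
Valence configurations: Al⁺ [Ne]3s², N⁺ [He]2s²2p².
Approximate IE_2 values (kJ/mol): Al 1817, N 2856.
Putting it together, IE_2: Al < N.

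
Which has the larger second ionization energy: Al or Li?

Consider each +1 ion: Al⁺ still has 2 valence electrons; Li⁺ is the bare [He] core.
Pulling an electron out of a noble-gas core costs far more than removing a remaining valence electron, so Li sits at the high end of IE_2.
Approximate IE_2 values (kJ/mol): Al 1817, Li 7298.
Putting it together, IE_2: Al < Li.

Li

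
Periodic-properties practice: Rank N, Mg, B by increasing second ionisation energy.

After 1 electron has been removed, what remains? N⁺ still has 4 valence electrons; Mg⁺ still has 1 valence electron; B⁺ still has 2 valence electrons.
All are still removing valence electrons, so compare the +1 ions as you would atoms: IE_2 generally rises across a period (higher Z_eff) and falls down a group (larger shell), subject to the usual subshell exceptions.
Valence configurations: N⁺ [He]2s²2p², Mg⁺ [Ne]3s¹, B⁺ [He]2s².
Approximate IE_2 values (kJ/mol): N 2856, Mg 1451, B 2427.
Putting it together, IE_2: Mg < B < N.

Mg < B < N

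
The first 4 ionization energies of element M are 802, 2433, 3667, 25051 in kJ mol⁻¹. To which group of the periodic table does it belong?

Group 13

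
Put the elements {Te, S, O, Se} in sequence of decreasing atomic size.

Te > Se > S > O

O is in period 2, group 16; S is in period 3, group 16; Se is in period 4, group 16; Te is in period 5, group 16.
Radius decreases left→right (rising Z_eff, same n) and increases top→bottom (higher n).
All are in group 16, so atomic radius increases down the group.
So from largest to smallest: Te > Se > S > O.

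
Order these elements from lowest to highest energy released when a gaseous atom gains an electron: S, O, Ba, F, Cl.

Ba < O < S < F < Cl

O is in period 2, group 16; F is in period 2, group 17; S is in period 3, group 16; Cl is in period 3, group 17; Ba is in period 6, group 2.
EA tends to increase across a period and decrease down a group, though the pattern is less regular than for IE or radius.
Here both period and group differ, so the two effects have to be weighed against each other.
O > Ba: relative to Ba, both the across-period and down-group shifts push O's electron affinity up.
S > O: this pair runs against the simple trend — see the exception note.
F > S: relative to S, both the across-period and down-group shifts push F's electron affinity up.
Cl > F: this pair runs against the simple trend — see the exception note.
Note the exception: S has a higher electron affinity than O, contrary to the simple trend — the compact 2p subshell of O repels the added electron more than S's larger 3p does.
Note the exception: Cl has a higher electron affinity than F, contrary to the simple trend — F's small 2p subshell makes the incoming electron feel strong e⁻–e⁻ repulsion, so Cl actually releases more energy on gaining an electron.
Approximate values (kJ/mol): O 141, F 328, S 200, Cl 349, Ba 14.
So from lowest to highest: Ba < O < S < F < Cl.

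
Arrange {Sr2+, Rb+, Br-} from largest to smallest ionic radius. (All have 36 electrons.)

All of these have 36 electrons, so size is governed by nuclear charge alone: the more protons, the stronger the pull on the same electron cloud, and the smaller the ion.
Nuclear charges: Sr2+ (Z=38), Rb+ (Z=37), Br- (Z=35).
Largest to smallest: Br- > Rb+ > Sr2+.

Br-, Rb+, Sr2+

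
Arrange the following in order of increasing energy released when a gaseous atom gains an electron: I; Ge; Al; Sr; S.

Sr < Al < Ge < S < I

Al is in period 3, group 13; S is in period 3, group 16; Ge is in period 4, group 14; Sr is in period 5, group 2; I is in period 5, group 17.
Adding an electron releases more energy for atoms nearer the top right (short of the noble gases).
Here both period and group differ, so the two effects have to be weighed against each other.
Al > Sr: both effects reinforce here, so Al is clearly the higher of the two.
Ge > Al: the two effects oppose for this pair; the across-period effect wins (119 vs 42 kJ/mol).
S > Ge: relative to Ge, both the across-period and down-group shifts push S's electron affinity up.
I > S: the two effects oppose for this pair; the across-period effect wins (295 vs 200 kJ/mol).
Tabulated electron affinity (kJ/mol): Al 42, S 200, Ge 119, Sr 5, I 295.
So from lowest to highest: Sr < Al < Ge < S < I.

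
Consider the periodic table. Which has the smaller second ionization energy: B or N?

After 1 electron has been removed, what remains? B⁺ still has 2 valence electrons; N⁺ still has 4 valence electrons.
All are still removing valence electrons, so compare the +1 ions as you would atoms: IE_2 generally rises across a period (higher Z_eff) and falls down a group (larger shell), subject to the usual subshell exceptions.
Valence configurations: B⁺ [He]2s², N⁺ [He]2s²2p².
Approximate IE_2 values (kJ/mol): B 2427, N 2856.
Hence IE_2: B < N.

B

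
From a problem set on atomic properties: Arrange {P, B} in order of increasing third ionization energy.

Consider each +2 ion: P²⁺ still has 3 valence electrons; B²⁺ still has 1 valence electron.
All are still removing valence electrons, so compare the +2 ions as you would atoms: IE_3 generally rises across a period (higher Z_eff) and falls down a group (larger shell), subject to the usual subshell exceptions.
Valence configurations: P²⁺ [Ne]3s²3p¹, B²⁺ [He]2s¹.
Approximate IE_3 values (kJ/mol): P 2914, B 3660.
Putting it together, IE_3: P < B.

P < B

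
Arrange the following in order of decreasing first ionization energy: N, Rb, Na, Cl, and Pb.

N > Cl > Pb > Na > Rb

N is in period 2, group 15; Na is in period 3, group 1; Cl is in period 3, group 17; Rb is in period 5, group 1; Pb is in period 6, group 14.
First ionization energy rises across a period (greater Z_eff holds electrons more tightly) and falls down a group (valence electrons are farther from the nucleus).
Here both period and group differ, so the two effects have to be weighed against each other.
Na > Rb: they share group 1; the group trend gives Na the larger value.
Pb > Na: period and group pull opposite ways; the across-period shift dominates (716 vs 496 kJ/mol).
Cl > Pb: both effects reinforce here, so Cl is clearly the higher of the two.
N > Cl: the two effects oppose for this pair; the down-group effect wins (1402 vs 1251 kJ/mol).
For reference (kJ/mol): N 1402, Na 496, Cl 1251, Rb 403, Pb 716.
So from highest to lowest: N > Cl > Pb > Na > Rb.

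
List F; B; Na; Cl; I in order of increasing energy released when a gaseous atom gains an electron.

Electron affinity generally becomes more exothermic across a period toward the halogens and less exothermic down a group.
Neither a single period nor a single group — weigh both effects.
Na > B: this pair runs against the simple trend — see the exception note.
I > Na: period and group pull opposite ways; the across-period shift dominates (295 vs 53 kJ/mol).
F > I: they share group 17; the group trend gives F the larger value.
Cl > F: this pair runs against the simple trend — see the exception note.
Note the exception: Na has a higher electron affinity than B, contrary to the simple trend — B's ns²np¹ configuration gives only a small electron affinity — the sparsely filled np subshell binds an added electron weakly.
Note the exception: Cl has a higher electron affinity than F, contrary to the simple trend — F's small 2p subshell makes the incoming electron feel strong e⁻–e⁻ repulsion, so Cl actually releases more energy on gaining an electron.
Approximate values (kJ/mol): B 27, F 328, Na 53, Cl 349, I 295.
So from lowest to highest: B < Na < I < F < Cl.

B, Na, I, F, Cl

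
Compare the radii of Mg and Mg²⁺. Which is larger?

Forming Mg²⁺ removes 2 electrons from Mg. Fewer electrons for the same nuclear charge means less shielding and a higher Z_eff on the remaining electrons, and for main-group metals the entire outer shell is lost.
A cation is smaller than its parent atom: Mg²⁺ < Mg.

Mg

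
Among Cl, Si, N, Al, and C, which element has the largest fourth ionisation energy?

Consider each +3 ion: Cl³⁺ still has 4 valence electrons; Si³⁺ still has 1 valence electron; N³⁺ still has 2 valence electrons; Al³⁺ is the bare [Ne] core; C³⁺ still has 1 valence electron.
Pulling an electron out of a noble-gas core costs far more than removing a remaining valence electron, so Al sits at the high end of IE_4.
Valence configurations: Cl³⁺ [Ne]3s²3p², Si³⁺ [Ne]3s¹, N³⁺ [He]2s², C³⁺ [He]2s¹.
The numbers (kJ/mol): Cl 5159, Si 4356, N 7475, Al 11577, C 6223.
Overall IE_4 order: Si < Cl < C < N < Al.

Al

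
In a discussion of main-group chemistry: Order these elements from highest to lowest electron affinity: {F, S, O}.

F > S > O

O is in period 2, group 16; F is in period 2, group 17; S is in period 3, group 16.
Electron affinity generally becomes more exothermic across a period toward the halogens and less exothermic down a group.
These span different periods and groups, so the two trends combine.
S > O: this pair runs against the simple trend — see the exception note.
F > S: relative to S, both the across-period and down-group shifts push F's electron affinity up.
Note the exception: S has a higher electron affinity than O, contrary to the simple trend — the compact 2p subshell of O repels the added electron more than S's larger 3p does.
Tabulated electron affinity (kJ/mol): O 141, F 328, S 200.
So from highest to lowest: F > S > O.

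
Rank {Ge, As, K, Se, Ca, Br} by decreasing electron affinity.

Br, Se, Ge, As, K, Ca

K is in period 4, group 1; Ca is in period 4, group 2; Ge is in period 4, group 14; As is in period 4, group 15; Se is in period 4, group 16; Br is in period 4, group 17.
Electron affinity generally becomes more exothermic across a period toward the halogens and less exothermic down a group.
All lie in period 4; the across-period trend (electron affinity increases left to right) applies, with the exception below.
Note the exception: K has a higher electron affinity than Ca, contrary to the simple trend — adding an electron to Ca (ns²) has to open a new, higher-energy np subshell, which is unfavourable.
Note the exception: Ge has a higher electron affinity than As, contrary to the simple trend — adding an electron to As's half-filled 4p³ is unfavourable, so Ge (4p²) has the more exothermic EA.
Approximate values (kJ/mol): K 48, Ca 2, Ge 119, As 78, Se 195, Br 325.
So from highest to lowest: Br > Se > Ge > As > K > Ca.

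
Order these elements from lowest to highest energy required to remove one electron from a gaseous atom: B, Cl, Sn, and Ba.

B is in period 2, group 13; Cl is in period 3, group 17; Sn is in period 5, group 14; Ba is in period 6, group 2.
Across a period the outer electron is held more tightly (higher IE₁); down a group it sits in a higher shell, more shielded, and comes off more easily.
Neither a single period nor a single group — weigh both effects.
Sn > Ba: relative to Ba, both the across-period and down-group shifts push Sn's first ionization energy up.
B > Sn: period and group pull opposite ways; the down-group shift dominates (801 vs 709 kJ/mol).
Cl > B: the two effects oppose for this pair; the across-period effect wins (1251 vs 801 kJ/mol).
Approximate values (kJ/mol): B 801, Cl 1251, Sn 709, Ba 503.
So from lowest to highest: Ba < Sn < B < Cl.

Ba < Sn < B < Cl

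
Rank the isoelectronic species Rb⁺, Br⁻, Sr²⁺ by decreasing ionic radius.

All of these have 36 electrons, so size is governed by nuclear charge alone: the more protons, the stronger the pull on the same electron cloud, and the smaller the ion.
Nuclear charges: Sr²⁺ (Z=38), Rb⁺ (Z=37), Br⁻ (Z=35).
Largest to smallest: Br⁻ > Rb⁺ > Sr²⁺.

Br⁻ > Rb⁺ > Sr²⁺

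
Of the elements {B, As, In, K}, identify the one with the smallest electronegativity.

K

B is in period 2, group 13; K is in period 4, group 1; As is in period 4, group 15; In is in period 5, group 13.
Smaller atoms with higher effective nuclear charge are more electronegative.
Here both period and group differ, so the two effects have to be weighed against each other.
In > K: period and group pull opposite ways; the across-period shift dominates (1.78 vs 0.82).
B > In: B sits above In in group 13, so the down-group effect alone puts B higher.
As > B: the two effects oppose for this pair; the across-period effect wins (2.18 vs 2.04).
For reference (Pauling): B 2.04, K 0.82, As 2.18, In 1.78.
The smallest electronegativity among these belongs to K.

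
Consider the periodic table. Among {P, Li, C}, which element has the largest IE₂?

The second ionization energy removes an electron from the +1 ion. For each element: P⁺ still has 4 valence electrons; Li⁺ is the bare [He] core; C⁺ still has 3 valence electrons.
Breaking into a closed-shell core is much more expensive than removing a leftover valence electron — Li has the largest IE_2 here.
Valence configurations: P⁺ [Ne]3s²3p², C⁺ [He]2s²2p¹.
The numbers (kJ/mol): P 1907, Li 7298, C 2353.
Hence IE_2: P < C < Li.

Li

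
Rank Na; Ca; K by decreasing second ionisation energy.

Na > K > Ca

After 1 electron has been removed, what remains? Na⁺ is the bare [Ne] core; Ca⁺ still has 1 valence electron; K⁺ is the bare [Ar] core.
Pulling an electron out of a noble-gas core costs far more than removing a remaining valence electron, so K and Na sit at the high end of IE_2.
Tabulated IE_2 (kJ/mol): Na 4562, Ca 1145, K 3052.
Hence IE_2: Ca < K < Na.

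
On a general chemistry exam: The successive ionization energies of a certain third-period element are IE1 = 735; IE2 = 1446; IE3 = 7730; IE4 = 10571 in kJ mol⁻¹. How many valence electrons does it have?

Look for the largest jump between consecutive ionization energies: IE3/IE2 ≈ 5.3, far larger than any earlier ratio.
That jump marks the point where a core electron is being removed. So the atom has 2 valence electrons.

2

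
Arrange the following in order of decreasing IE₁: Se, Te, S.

S is in period 3, group 16; Se is in period 4, group 16; Te is in period 5, group 16.
Removing the outermost electron gets harder across a period and easier down a group.
All are in group 16, so first ionization energy increases up the group.
So from highest to lowest: S > Se > Te.

S > Se > Te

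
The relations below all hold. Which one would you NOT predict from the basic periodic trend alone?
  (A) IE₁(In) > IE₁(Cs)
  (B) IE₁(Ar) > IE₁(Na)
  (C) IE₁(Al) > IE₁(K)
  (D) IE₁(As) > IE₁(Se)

(D)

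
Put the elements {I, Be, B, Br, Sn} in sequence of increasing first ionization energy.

Sn < B < Be < I < Br

Across a period the outer electron is held more tightly (higher IE₁); down a group it sits in a higher shell, more shielded, and comes off more easily.
Neither a single period nor a single group — weigh both effects.
B > Sn: the two effects oppose for this pair; the down-group effect wins (801 vs 709 kJ/mol).
Be > B: this pair runs against the simple trend — see the exception note.
I > Be: period and group pull opposite ways; the across-period shift dominates (1008 vs 900 kJ/mol).
Br > I: Br sits above I in group 17, so the down-group effect alone puts Br higher.
Note the exception: Be has a higher first ionization energy than B, contrary to the simple trend — removing B's lone 2p electron is easier than breaking Be's filled 2s².
For reference (kJ/mol): Be 900, B 801, Br 1140, Sn 709, I 1008.
So from lowest to highest: Sn < B < Be < I < Br.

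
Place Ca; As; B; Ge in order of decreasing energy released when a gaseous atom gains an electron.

Ge > As > B > Ca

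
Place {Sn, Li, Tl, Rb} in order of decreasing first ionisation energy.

Sn, Tl, Li, Rb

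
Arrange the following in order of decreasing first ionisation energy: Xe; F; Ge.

F is in period 2, group 17; Ge is in period 4, group 14; Xe is in period 5, group 18.
Removing the outermost electron gets harder across a period and easier down a group.
Neither a single period nor a single group — weigh both effects.
Xe > Ge: the two effects oppose for this pair; the across-period effect wins (1170 vs 762 kJ/mol).
F > Xe: the two effects oppose for this pair; the down-group effect wins (1681 vs 1170 kJ/mol).
Approximate values (kJ/mol): F 1681, Ge 762, Xe 1170.
So from highest to lowest: F > Xe > Ge.

F, Xe, Ge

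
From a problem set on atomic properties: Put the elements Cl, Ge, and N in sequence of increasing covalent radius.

N is in period 2, group 15; Cl is in period 3, group 17; Ge is in period 4, group 14.
Atomic radius shrinks across a period as nuclear charge pulls the same shell inward, and grows down a group as new shells are added.
These span different periods and groups, so the two trends combine.
Cl > N: the two effects oppose for this pair; the down-group effect wins (99 vs 71 pm).
Ge > Cl: both effects reinforce here, so Ge is clearly the larger of the two.
Approximate values (pm): N 71, Cl 99, Ge 121.
So from smallest to largest: N < Cl < Ge.

N < Cl < Ge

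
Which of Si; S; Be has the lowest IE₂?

After 1 electron has been removed, what remains? Si⁺ still has 3 valence electrons; S⁺ still has 5 valence electrons; Be⁺ still has 1 valence electron.
All are still removing valence electrons, so compare the +1 ions as you would atoms: IE_2 generally rises across a period (higher Z_eff) and falls down a group (larger shell), subject to the usual subshell exceptions.
Valence configurations: Si⁺ [Ne]3s²3p¹, S⁺ [Ne]3s²3p³, Be⁺ [He]2s¹.
Approximate IE_2 values (kJ/mol): Si 1577, S 2252, Be 1757.
Putting it together, IE_2: Si < Be < S.

Si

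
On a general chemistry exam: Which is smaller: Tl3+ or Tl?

Tl3+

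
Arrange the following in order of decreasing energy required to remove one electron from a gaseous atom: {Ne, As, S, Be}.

Ne > S > As > Be

Be is in period 2, group 2; Ne is in period 2, group 18; S is in period 3, group 16; As is in period 4, group 15.
IE₁ increases left→right with effective nuclear charge and decreases top→bottom as the valence shell moves farther out.
These span different periods and groups, so the two trends combine.
As > Be: period and group pull opposite ways; the across-period shift dominates (947 vs 900 kJ/mol).
S > As: relative to As, both the across-period and down-group shifts push S's first ionization energy up.
Ne > S: both effects reinforce here, so Ne is clearly the higher of the two.
Approximate values (kJ/mol): Be 900, Ne 2081, S 1000, As 947.
So from highest to lowest: Ne > S > As > Be.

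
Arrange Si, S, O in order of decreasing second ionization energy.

O > S > Si

The second ionization energy removes an electron from the +1 ion. For each element: Si⁺ still has 3 valence electrons; S⁺ still has 5 valence electrons; O⁺ still has 5 valence electrons.
All are still removing valence electrons, so compare the +1 ions as you would atoms: IE_2 generally rises across a period (higher Z_eff) and falls down a group (larger shell), subject to the usual subshell exceptions.
Valence configurations: Si⁺ [Ne]3s²3p¹, S⁺ [Ne]3s²3p³, O⁺ [He]2s²2p³.
Tabulated IE_2 (kJ/mol): Si 1577, S 2252, O 3388.
Hence IE_2: Si < S < O.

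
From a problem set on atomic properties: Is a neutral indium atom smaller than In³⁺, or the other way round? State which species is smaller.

Forming In³⁺ removes 3 electrons from In. Fewer electrons for the same nuclear charge means less shielding and a higher Z_eff on the remaining electrons, and for main-group metals the entire outer shell is lost.
A cation is smaller than its parent atom: In³⁺ < In.

In³⁺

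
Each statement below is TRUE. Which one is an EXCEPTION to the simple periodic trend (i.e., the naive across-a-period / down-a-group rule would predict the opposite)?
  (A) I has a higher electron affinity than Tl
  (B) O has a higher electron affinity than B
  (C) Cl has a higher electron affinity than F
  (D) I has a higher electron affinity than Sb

The general trend: electron affinity increases across a period and decreases down a group.
(A) I (period 5, group 17) vs Tl (period 6, group 13): the stated order agrees with the simple trend.
(B) O (period 2, group 16) vs B (period 2, group 13): the stated order agrees with the simple trend.
(C) Cl (period 3, group 17) vs F (period 2, group 17): the stated order contradicts the simple trend.
(D) I (period 5, group 17) vs Sb (period 5, group 15): the stated order agrees with the simple trend.
The exception is (C): F's small 2p subshell makes the incoming electron feel strong e⁻–e⁻ repulsion, so Cl actually releases more energy on gaining an electron.

(C)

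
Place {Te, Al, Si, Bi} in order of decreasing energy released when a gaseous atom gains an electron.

Electron affinity generally becomes more exothermic across a period toward the halogens and less exothermic down a group.
Here both period and group differ, so the two effects have to be weighed against each other.
Bi > Al: the two effects oppose for this pair; the across-period effect wins (91 vs 42 kJ/mol).
Si > Bi: period and group pull opposite ways; the down-group shift dominates (134 vs 91 kJ/mol).
Te > Si: period and group pull opposite ways; the across-period shift dominates (190 vs 134 kJ/mol).
For reference (kJ/mol): Al 42, Si 134, Te 190, Bi 91.
So from highest to lowest: Te > Si > Bi > Al.

Te > Si > Bi > Al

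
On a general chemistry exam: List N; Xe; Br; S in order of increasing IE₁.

S < Br < Xe < N

N is in period 2, group 15; S is in period 3, group 16; Br is in period 4, group 17; Xe is in period 5, group 18.
First ionization energy rises across a period (greater Z_eff holds electrons more tightly) and falls down a group (valence electrons are farther from the nucleus).
These sit on a diagonal, where the across-period and down-group effects partly cancel.
Br > S: period and group pull opposite ways; the across-period shift dominates (1140 vs 1000 kJ/mol).
Xe > Br: the two effects oppose for this pair; the across-period effect wins (1170 vs 1140 kJ/mol).
N > Xe: the two effects oppose for this pair; the down-group effect wins (1402 vs 1170 kJ/mol).
For reference (kJ/mol): N 1402, S 1000, Br 1140, Xe 1170.
So from lowest to highest: S < Br < Xe < N.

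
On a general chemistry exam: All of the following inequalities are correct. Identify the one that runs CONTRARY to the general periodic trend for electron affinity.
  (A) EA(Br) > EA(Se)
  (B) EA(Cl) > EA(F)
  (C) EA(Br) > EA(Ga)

The general trend: electron affinity increases across a period and decreases down a group.
(A) Br (period 4, group 17) vs Se (period 4, group 16): the stated order agrees with the simple trend.
(B) Cl (period 3, group 17) vs F (period 2, group 17): the stated order contradicts the simple trend.
(C) Br (period 4, group 17) vs Ga (period 4, group 13): the stated order agrees with the simple trend.
The exception is (B): F's small 2p subshell makes the incoming electron feel strong e⁻–e⁻ repulsion, so Cl actually releases more energy on gaining an electron.

(B)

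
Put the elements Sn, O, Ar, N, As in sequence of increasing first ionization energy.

Sn < As < O < N < Ar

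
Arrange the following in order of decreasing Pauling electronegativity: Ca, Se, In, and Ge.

Se > Ge > In > Ca

Ca is in period 4, group 2; Ge is in period 4, group 14; Se is in period 4, group 16; In is in period 5, group 13.
Smaller atoms with higher effective nuclear charge are more electronegative.
Neither a single period nor a single group — weigh both effects.
In > Ca: period and group pull opposite ways; the across-period shift dominates (1.78 vs 1.00).
Ge > In: both effects reinforce here, so Ge is clearly the higher of the two.
Se > Ge: Se lies to the right of Ge in period 4, so the across-period effect alone puts Se higher.
Approximate values (Pauling): Ca 1.00, Ge 2.01, Se 2.55, In 1.78.
So from highest to lowest: Se > Ge > In > Ca.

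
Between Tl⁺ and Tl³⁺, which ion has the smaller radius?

Tl³⁺

Both ions have Z = 81 protons, but Tl³⁺ has lost more electrons, so its remaining electrons feel a larger effective nuclear charge per electron and are pulled in more tightly.
Higher positive charge → smaller ion, so Tl⁺ > Tl³⁺.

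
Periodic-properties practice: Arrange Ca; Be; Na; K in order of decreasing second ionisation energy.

Na > K > Be > Ca

Consider each +1 ion: Ca⁺ still has 1 valence electron; Be⁺ still has 1 valence electron; Na⁺ is the bare [Ne] core; K⁺ is the bare [Ar] core.
Core electrons are held far more tightly than valence electrons, so K and Na top the IE_2 order.
Valence configurations: Ca⁺ [Ar]4s¹, Be⁺ [He]2s¹.
Approximate IE_2 values (kJ/mol): Ca 1145, Be 1757, Na 4562, K 3052.
Hence IE_2: Ca < Be < K < Na.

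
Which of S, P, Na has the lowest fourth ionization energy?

S

After 3 electrons have been removed, what remains? S³⁺ still has 3 valence electrons; P³⁺ still has 2 valence electrons; Na³⁺ is already 2 electrons into the core.
Pulling an electron out of a noble-gas core costs far more than removing a remaining valence electron, so Na sits at the high end of IE_4.
Valence configurations: S³⁺ [Ne]3s²3p¹, P³⁺ [Ne]3s².
S³⁺ loses a lone 3p electron whereas P³⁺ must break into a filled 3s² pair, so IE_4(P) > IE_4(S) even though S has the higher nuclear charge.
Approximate IE_4 values (kJ/mol): S 4556, P 4964, Na 9543.
Overall IE_4 order: S < P < Na.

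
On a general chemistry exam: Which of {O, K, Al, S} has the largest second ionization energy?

After 1 electron has been removed, what remains? O⁺ still has 5 valence electrons; K⁺ is the bare [Ar] core; Al⁺ still has 2 valence electrons; S⁺ still has 5 valence electrons.
Usually core removal costs more than valence removal, but here the competition is close: a tightly held n=2 valence electron can cost more to remove than an n=3 core electron, so the actual values have to decide it.
Valence configurations: O⁺ [He]2s²2p³, Al⁺ [Ne]3s², S⁺ [Ne]3s²3p³.
The numbers (kJ/mol): O 3388, K 3052, Al 1817, S 2252.
So the second ionization energies run Al < S < K < O.

O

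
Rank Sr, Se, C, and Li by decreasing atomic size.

Sr > Li > Se > C

Li is in period 2, group 1; C is in period 2, group 14; Se is in period 4, group 16; Sr is in period 5, group 2.
Across a period the added protons contract the valence shell; down a group each new principal shell makes the atom larger.
Here both period and group differ, so the two effects have to be weighed against each other.
Se > C: period and group pull opposite ways; the down-group shift dominates (116 vs 75 pm).
Li > Se: the two effects oppose for this pair; the across-period effect wins (133 vs 116 pm).
Sr > Li: the two effects oppose for this pair; the down-group effect wins (185 vs 133 pm).
For reference (pm): Li 133, C 75, Se 116, Sr 185.
So from largest to smallest: Sr > Li > Se > C.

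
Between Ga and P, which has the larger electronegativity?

P

Electronegativity increases across a period and decreases down a group, tracking effective nuclear charge and atomic size.
Here both period and group differ, so the two effects have to be weighed against each other.
P > Ga: both effects reinforce here, so P is clearly the higher of the two.
Approximate values (Pauling): P 2.19, Ga 1.81.
So P has the larger electronegativity (P > Ga).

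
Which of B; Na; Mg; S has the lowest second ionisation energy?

Mg

Consider each +1 ion: B⁺ still has 2 valence electrons; Na⁺ is the bare [Ne] core; Mg⁺ still has 1 valence electron; S⁺ still has 5 valence electrons.
Core electrons are held far more tightly than valence electrons, so Na tops the IE_2 order.
Valence configurations: B⁺ [He]2s², Mg⁺ [Ne]3s¹, S⁺ [Ne]3s²3p³.
The numbers (kJ/mol): B 2427, Na 4562, Mg 1451, S 2252.
Hence IE_2: Mg < S < B < Na.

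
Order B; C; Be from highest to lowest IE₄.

IE_4 is the cost of taking one more electron from the +3 cation: B³⁺ is the bare [He] core; C³⁺ still has 1 valence electron; Be³⁺ is already 1 electron into the core.
Pulling an electron out of a noble-gas core costs far more than removing a remaining valence electron, so Be and B sit at the high end of IE_4.
Tabulated IE_4 (kJ/mol): B 25026, C 6223, Be 21007.
Overall IE_4 order: C < Be < B.

B, Be, C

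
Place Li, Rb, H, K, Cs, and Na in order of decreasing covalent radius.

Atomic radius shrinks across a period as nuclear charge pulls the same shell inward, and grows down a group as new shells are added.
All are in group 1, so atomic radius increases down the group.
So from largest to smallest: Cs > Rb > K > Na > Li > H.

Cs > Rb > K > Na > Li > H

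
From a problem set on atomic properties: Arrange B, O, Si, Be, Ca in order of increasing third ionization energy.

Si < B < Ca < O < Be

Consider each +2 ion: B²⁺ still has 1 valence electron; O²⁺ still has 4 valence electrons; Si²⁺ still has 2 valence electrons; Be²⁺ is the bare [He] core; Ca²⁺ is the bare [Ar] core.
Usually core removal costs more than valence removal, but here the competition is close: a tightly held n=2 valence electron can cost more to remove than an n=3 core electron, so the actual values have to decide it.
Valence configurations: B²⁺ [He]2s¹, O²⁺ [He]2s²2p², Si²⁺ [Ne]3s².
Tabulated IE_3 (kJ/mol): B 3660, O 5300, Si 3232, Be 14849, Ca 4912.
Overall IE_3 order: Si < B < Ca < O < Be.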